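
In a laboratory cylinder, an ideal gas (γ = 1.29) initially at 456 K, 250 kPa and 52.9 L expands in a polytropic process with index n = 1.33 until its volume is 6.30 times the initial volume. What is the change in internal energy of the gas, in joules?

-20800 J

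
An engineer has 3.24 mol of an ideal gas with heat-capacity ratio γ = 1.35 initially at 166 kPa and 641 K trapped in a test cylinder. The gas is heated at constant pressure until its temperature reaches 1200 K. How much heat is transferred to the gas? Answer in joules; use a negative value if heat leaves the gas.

V₁ = nRT₁/P₁ = 3.24×8.314×641/166 = 104 L.
Isobaric: P stays 166 kPa; V/T = const ⇒ T₂ = 1200 K, V₂ = 195 L.
W = PΔV = 166×(195−104) kPa·L = 15100 J.
ΔU = nCvΔT = 3.24×23.8×(1200−641) = 43000 J.
Q = ΔU + W = nCpΔT = 58100 J.

58100 J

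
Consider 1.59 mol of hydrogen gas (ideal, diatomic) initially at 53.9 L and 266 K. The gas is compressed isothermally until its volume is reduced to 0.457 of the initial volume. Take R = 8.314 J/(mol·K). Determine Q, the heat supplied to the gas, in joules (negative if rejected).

P₁ = nRT₁/V₁ = 1.59×8.314×266/53.9 = 65.2 kPa.
Isothermal: T stays 266 K; PV = const ⇒ V₂ = 24.6 L, P₂ = 143 kPa.
ΔU = 0 (ideal gas, T constant).
W = nRT ln(V₂/V₁) = 1.59×8.314×266×ln(0.457) = -2750 J.
Q = ΔU + W = -2750 J.

-2750 J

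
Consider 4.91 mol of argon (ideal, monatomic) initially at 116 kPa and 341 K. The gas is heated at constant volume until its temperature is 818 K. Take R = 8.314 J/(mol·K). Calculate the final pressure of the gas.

278 kPa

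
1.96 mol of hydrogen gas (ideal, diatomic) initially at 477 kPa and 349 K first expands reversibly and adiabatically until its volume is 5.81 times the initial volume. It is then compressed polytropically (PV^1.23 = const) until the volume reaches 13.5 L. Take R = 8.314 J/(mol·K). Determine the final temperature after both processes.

V₁ = nRT₁/P₁ = 1.96×8.314×349/477 = 11.9 L.
Step 1 — Adiabatic: TV^(γ−1) = const ⇒ T₂ = 349×(0.172)^0.400 = 173 K; PV^γ = const ⇒ P₂ = 40.6 kPa.
ΔU = nCvΔT = 1.96×20.8×(173−349) = -7180 J.
Q = 0 for an adiabatic process, so W = −ΔU = 7180 J.
State after step 1: P = 40.6 kPa, V = 69.3 L, T = 173 K.
Step 2 — Polytropic n=1.23: T₂ = T₁(V₁/V₂)^(n−1) = 173×(5.13)^0.23 = 251 K; P₂ = P₁(V₁/V₂)^n = 304 kPa.
W = (P₁V₁−P₂V₂)/(n−1) = (40.6×69.3−304×13.5)/0.23 = -5590 J.
ΔU = nCvΔT = 1.96×20.8×(251−173) = 3210 J.
Q = ΔU + W = -2370 J.
Net over both steps: W = 1600 J, Q = -2370 J, ΔU = -3970 J.

251 K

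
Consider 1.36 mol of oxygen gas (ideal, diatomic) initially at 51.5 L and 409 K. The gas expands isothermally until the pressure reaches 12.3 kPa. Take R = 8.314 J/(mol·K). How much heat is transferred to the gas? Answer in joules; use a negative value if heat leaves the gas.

9190 J

P₁ = nRT₁/V₁ = 1.36×8.314×409/51.5 = 89.8 kPa.
Isothermal: T stays 409 K; PV = const ⇒ V₂ = 376 L, P₂ = 12.3 kPa.
ΔU = 0 (ideal gas, T constant).
W = nRT ln(V₂/V₁) = 1.36×8.314×409×ln(7.30) = 9190 J.
Q = ΔU + W = 9190 J.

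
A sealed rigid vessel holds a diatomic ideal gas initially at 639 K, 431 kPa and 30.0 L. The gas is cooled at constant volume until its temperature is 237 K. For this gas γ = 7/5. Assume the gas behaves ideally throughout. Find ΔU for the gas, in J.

n = P₁V₁/(RT₁) = 431×30.0/(8.314×639) = 2.43 mol.
Isochoric: V stays 30.0 L; P/T = const ⇒ T₂ = 237 K, P₂ = 160 kPa.
For an ideal gas ΔU = nCvΔT with Cv = (5/2)R = 20.8 J/(mol·K).
ΔU = 2.43×20.8×(237−639) = -20300 J.

-20300 J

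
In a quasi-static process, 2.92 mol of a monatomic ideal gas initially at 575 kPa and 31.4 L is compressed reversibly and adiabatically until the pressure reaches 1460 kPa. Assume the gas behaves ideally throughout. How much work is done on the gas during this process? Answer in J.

T₁ = P₁V₁/(nR) = 575×31.4/(2.92×8.314) = 744 K.
Adiabatic: T₂/T₁ = (P₂/P₁)^((γ−1)/γ) ⇒ T₂ = 744×(2.54)^0.400 = 1080 K; V₂ = 18.0 L.
ΔU = nCvΔT = 2.92×12.5×(1080−744) = 12200 J.
Q = 0 for an adiabatic process, so W = −ΔU = -12200 J.
Work done on the gas = −W_by = 12200 J.

12200 J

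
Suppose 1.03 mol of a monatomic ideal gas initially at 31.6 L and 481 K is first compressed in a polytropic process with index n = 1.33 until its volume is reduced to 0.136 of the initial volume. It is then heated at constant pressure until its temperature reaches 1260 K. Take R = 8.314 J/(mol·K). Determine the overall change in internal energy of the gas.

P₁ = nRT₁/V₁ = 1.03×8.314×481/31.6 = 130 kPa.
Step 1 — Polytropic n=1.33: T₂ = T₁(V₁/V₂)^(n−1) = 481×(7.35)^0.33 = 929 K; P₂ = P₁(V₁/V₂)^n = 1850 kPa.
W = (P₁V₁−P₂V₂)/(n−1) = (130×31.6−1850×4.30)/0.33 = -11600 J.
ΔU = nCvΔT = 1.03×12.5×(929−481) = 5760 J.
Q = ΔU + W = -5870 J.
State after step 1: P = 1850 kPa, V = 4.30 L, T = 929 K.
Step 2 — Isobaric: P stays 1850 kPa; V/T = const ⇒ T₂ = 1260 K, V₂ = 5.83 L.
W = PΔV = 1850×(5.83−4.30) kPa·L = 2830 J.
ΔU = nCvΔT = 1.03×12.5×(1260−929) = 4250 J.
Q = ΔU + W = nCpΔT = 7080 J.
Net over both steps: W = -8800 J, Q = 1210 J, ΔU = 10000 J.

10000 J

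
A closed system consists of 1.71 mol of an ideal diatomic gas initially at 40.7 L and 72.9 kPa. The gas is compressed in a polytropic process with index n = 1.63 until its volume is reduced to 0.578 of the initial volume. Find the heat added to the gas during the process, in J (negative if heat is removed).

1120 J

T₁ = P₁V₁/(nR) = 72.9×40.7/(1.71×8.314) = 209 K.
Polytropic n=1.63: T₂ = T₁(V₁/V₂)^(n−1) = 209×(1.73)^0.63 = 295 K; P₂ = P₁(V₁/V₂)^n = 178 kPa.
W = (P₁V₁−P₂V₂)/(n−1) = (72.9×40.7−178×23.5)/0.63 = -1940 J.
ΔU = nCvΔT = 1.71×20.8×(295−209) = 3060 J.
Q = ΔU + W = 1120 J.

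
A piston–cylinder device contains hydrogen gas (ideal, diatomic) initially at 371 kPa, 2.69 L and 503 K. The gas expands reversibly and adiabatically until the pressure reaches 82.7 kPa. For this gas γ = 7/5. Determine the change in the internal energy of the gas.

-870 J

n = P₁V₁/(RT₁) = 371×2.69/(8.314×503) = 0.239 mol.
Adiabatic: T₂/T₁ = (P₂/P₁)^((γ−1)/γ) ⇒ T₂ = 503×(0.223)^0.286 = 328 K; V₂ = 7.86 L.
For an ideal gas ΔU = nCvΔT with Cv = (5/2)R = 20.8 J/(mol·K).
ΔU = 0.239×20.8×(328−503) = -870 J.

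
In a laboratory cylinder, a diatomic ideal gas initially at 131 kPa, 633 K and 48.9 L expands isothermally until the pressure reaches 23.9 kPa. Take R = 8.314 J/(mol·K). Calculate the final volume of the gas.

Isothermal: T stays 633 K; PV = const ⇒ V₂ = 268 L, P₂ = 23.9 kPa.

268 L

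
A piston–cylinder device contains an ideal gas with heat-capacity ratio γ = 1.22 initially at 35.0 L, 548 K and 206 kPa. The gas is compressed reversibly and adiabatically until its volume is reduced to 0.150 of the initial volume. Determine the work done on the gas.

17000 J

n = P₁V₁/(RT₁) = 206×35.0/(8.314×548) = 1.58 mol.
Adiabatic: TV^(γ−1) = const ⇒ T₂ = 548×(6.67)^0.220 = 832 K; PV^γ = const ⇒ P₂ = 2080 kPa.
ΔU = nCvΔT = 1.58×37.8×(832−548) = 17000 J.
Q = 0 for an adiabatic process, so W = −ΔU = -17000 J.
Work done on the gas = −W_by = 17000 J.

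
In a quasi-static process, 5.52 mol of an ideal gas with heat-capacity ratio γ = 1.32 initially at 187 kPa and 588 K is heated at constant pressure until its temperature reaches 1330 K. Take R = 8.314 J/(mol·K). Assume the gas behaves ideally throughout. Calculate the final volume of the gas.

326 L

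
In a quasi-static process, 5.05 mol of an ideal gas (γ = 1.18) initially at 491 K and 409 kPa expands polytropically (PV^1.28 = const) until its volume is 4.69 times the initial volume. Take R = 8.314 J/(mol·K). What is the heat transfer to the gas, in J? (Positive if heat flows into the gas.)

-14400 J

V₁ = nRT₁/P₁ = 5.05×8.314×491/409 = 50.4 L.
Polytropic n=1.28: T₂ = T₁(V₁/V₂)^(n−1) = 491×(0.213)^0.28 = 319 K; P₂ = P₁(V₁/V₂)^n = 56.6 kPa.
W = (P₁V₁−P₂V₂)/(n−1) = (409×50.4−56.6×236)/0.28 = 25900 J.
ΔU = nCvΔT = 5.05×46.2×(319−491) = -40200 J.
Q = ΔU + W = -14400 J.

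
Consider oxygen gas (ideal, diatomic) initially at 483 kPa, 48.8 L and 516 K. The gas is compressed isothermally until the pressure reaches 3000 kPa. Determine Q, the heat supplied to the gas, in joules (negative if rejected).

n = P₁V₁/(RT₁) = 483×48.8/(8.314×516) = 5.49 mol.
Isothermal: T stays 516 K; PV = const ⇒ V₂ = 7.86 L, P₂ = 3000 kPa.
ΔU = 0 (ideal gas, T constant).
W = nRT ln(V₂/V₁) = 5.49×8.314×516×ln(0.161) = -43000 J.
Q = ΔU + W = -43000 J.

-43000 J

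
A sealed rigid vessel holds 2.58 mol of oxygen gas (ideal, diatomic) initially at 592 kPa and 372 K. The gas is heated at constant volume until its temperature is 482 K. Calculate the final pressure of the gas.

767 kPa

V₁ = nRT₁/P₁ = 2.58×8.314×372/592 = 13.5 L.
Isochoric: V stays 13.5 L; P/T = const ⇒ T₂ = 482 K, P₂ = 767 kPa.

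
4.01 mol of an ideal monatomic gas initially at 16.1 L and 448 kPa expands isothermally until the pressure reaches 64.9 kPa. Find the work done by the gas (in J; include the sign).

T₁ = P₁V₁/(nR) = 448×16.1/(4.01×8.314) = 216 K.
Isothermal: T stays 216 K; PV = const ⇒ V₂ = 111 L, P₂ = 64.9 kPa.
W = nRT ln(V₂/V₁) = 4.01×8.314×216×ln(6.90) = 13900 J.

13900 J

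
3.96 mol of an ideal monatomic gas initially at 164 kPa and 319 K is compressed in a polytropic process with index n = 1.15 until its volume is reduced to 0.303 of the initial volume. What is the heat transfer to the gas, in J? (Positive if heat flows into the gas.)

-10600 J

V₁ = nRT₁/P₁ = 3.96×8.314×319/164 = 64.0 L.
Polytropic n=1.15: T₂ = T₁(V₁/V₂)^(n−1) = 319×(3.30)^0.15 = 382 K; P₂ = P₁(V₁/V₂)^n = 647 kPa.
W = (P₁V₁−P₂V₂)/(n−1) = (164×64.0−647×19.4)/0.15 = -13700 J.
ΔU = nCvΔT = 3.96×12.5×(382−319) = 3090 J.
Q = ΔU + W = -10600 J.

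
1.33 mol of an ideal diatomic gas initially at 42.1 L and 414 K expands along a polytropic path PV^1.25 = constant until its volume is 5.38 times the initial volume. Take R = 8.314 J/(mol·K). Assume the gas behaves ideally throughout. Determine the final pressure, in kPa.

13.3 kPa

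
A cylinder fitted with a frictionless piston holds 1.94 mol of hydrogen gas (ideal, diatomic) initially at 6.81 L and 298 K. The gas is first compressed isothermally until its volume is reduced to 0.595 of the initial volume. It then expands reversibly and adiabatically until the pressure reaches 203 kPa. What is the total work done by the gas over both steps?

2260 J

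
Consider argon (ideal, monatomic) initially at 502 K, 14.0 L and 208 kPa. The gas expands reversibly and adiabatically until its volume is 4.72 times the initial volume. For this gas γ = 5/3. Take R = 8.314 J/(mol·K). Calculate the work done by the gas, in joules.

2820 J

n = P₁V₁/(RT₁) = 208×14.0/(8.314×502) = 0.698 mol.
Adiabatic: TV^(γ−1) = const ⇒ T₂ = 502×(0.212)^0.667 = 178 K; PV^γ = const ⇒ P₂ = 15.7 kPa.
ΔU = nCvΔT = 0.698×12.5×(178−502) = -2820 J.
Q = 0 for an adiabatic process, so W = −ΔU = 2820 J.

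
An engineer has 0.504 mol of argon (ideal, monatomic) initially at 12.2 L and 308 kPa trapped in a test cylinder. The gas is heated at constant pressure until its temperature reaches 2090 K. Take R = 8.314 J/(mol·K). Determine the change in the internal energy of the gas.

7500 J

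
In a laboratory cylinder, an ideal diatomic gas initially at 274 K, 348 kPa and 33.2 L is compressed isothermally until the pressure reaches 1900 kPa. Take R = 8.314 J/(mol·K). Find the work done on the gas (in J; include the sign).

19600 J

n = P₁V₁/(RT₁) = 348×33.2/(8.314×274) = 5.07 mol.
Isothermal: T stays 274 K; PV = const ⇒ V₂ = 6.08 L, P₂ = 1900 kPa.
W = nRT ln(V₂/V₁) = 5.07×8.314×274×ln(0.183) = -19600 J.
Work done on the gas = −W_by = 19600 J.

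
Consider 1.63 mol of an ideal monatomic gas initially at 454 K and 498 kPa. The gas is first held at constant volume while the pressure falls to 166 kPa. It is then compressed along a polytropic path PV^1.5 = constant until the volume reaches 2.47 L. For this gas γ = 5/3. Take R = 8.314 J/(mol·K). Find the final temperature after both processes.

338 K

V₁ = nRT₁/P₁ = 1.63×8.314×454/498 = 12.4 L.
Step 1 — Isochoric: V stays 12.4 L; P/T = const ⇒ T₂ = 151 K, P₂ = 166 kPa.
W = 0 (no volume change).
ΔU = nCvΔT = 1.63×12.5×(151−454) = -6150 J.
Q = ΔU = -6150 J.
State after step 1: P = 166 kPa, V = 12.4 L, T = 151 K.
Step 2 — Polytropic n=1.5: T₂ = T₁(V₁/V₂)^(n−1) = 151×(5.00)^0.50 = 338 K; P₂ = P₁(V₁/V₂)^n = 1860 kPa.
W = (P₁V₁−P₂V₂)/(n−1) = (166×12.4−1860×2.47)/0.50 = -5070 J.
ΔU = nCvΔT = 1.63×12.5×(338−151) = 3800 J.
Q = ΔU + W = -1270 J.
Net over both steps: W = -5070 J, Q = -7420 J, ΔU = -2350 J.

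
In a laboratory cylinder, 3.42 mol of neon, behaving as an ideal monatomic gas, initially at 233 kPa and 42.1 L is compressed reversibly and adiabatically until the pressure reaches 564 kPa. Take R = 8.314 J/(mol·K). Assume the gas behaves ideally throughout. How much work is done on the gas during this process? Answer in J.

6240 J

T₁ = P₁V₁/(nR) = 233×42.1/(3.42×8.314) = 345 K.
Adiabatic: T₂/T₁ = (P₂/P₁)^((γ−1)/γ) ⇒ T₂ = 345×(2.42)^0.400 = 491 K; V₂ = 24.8 L.
ΔU = nCvΔT = 3.42×12.5×(491−345) = 6240 J.
Q = 0 for an adiabatic process, so W = −ΔU = -6240 J.
Work done on the gas = −W_by = 6240 J.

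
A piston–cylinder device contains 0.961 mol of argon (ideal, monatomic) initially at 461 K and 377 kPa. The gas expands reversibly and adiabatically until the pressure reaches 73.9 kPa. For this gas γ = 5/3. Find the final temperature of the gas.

240 K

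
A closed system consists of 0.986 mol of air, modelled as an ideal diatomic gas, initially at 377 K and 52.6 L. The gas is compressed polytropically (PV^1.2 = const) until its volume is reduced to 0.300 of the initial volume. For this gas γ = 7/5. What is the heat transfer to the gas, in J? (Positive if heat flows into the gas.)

-2100 J

P₁ = nRT₁/V₁ = 0.986×8.314×377/52.6 = 58.8 kPa.
Polytropic n=1.2: T₂ = T₁(V₁/V₂)^(n−1) = 377×(3.33)^0.20 = 480 K; P₂ = P₁(V₁/V₂)^n = 249 kPa.
W = (P₁V₁−P₂V₂)/(n−1) = (58.8×52.6−249×15.8)/0.20 = -4210 J.
ΔU = nCvΔT = 0.986×20.8×(480−377) = 2100 J.
Q = ΔU + W = -2100 J.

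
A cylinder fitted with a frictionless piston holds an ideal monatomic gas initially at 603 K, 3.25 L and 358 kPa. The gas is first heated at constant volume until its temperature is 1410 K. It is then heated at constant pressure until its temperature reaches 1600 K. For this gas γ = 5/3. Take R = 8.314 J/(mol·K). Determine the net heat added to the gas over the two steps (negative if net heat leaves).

n = P₁V₁/(RT₁) = 358×3.25/(8.314×603) = 0.232 mol.
Step 1 — Isochoric: V stays 3.25 L; P/T = const ⇒ T₂ = 1410 K, P₂ = 837 kPa.
W = 0 (no volume change).
ΔU = nCvΔT = 0.232×12.5×(1410−603) = 2340 J.
Q = ΔU = 2340 J.
State after step 1: P = 837 kPa, V = 3.25 L, T = 1410 K.
Step 2 — Isobaric: P stays 837 kPa; V/T = const ⇒ T₂ = 1600 K, V₂ = 3.69 L.
W = PΔV = 837×(3.69−3.25) kPa·L = 367 J.
ΔU = nCvΔT = 0.232×12.5×(1600−1410) = 550 J.
Q = ΔU + W = nCpΔT = 917 J.
Net over both steps: W = 367 J, Q = 3250 J, ΔU = 2890 J.

3250 J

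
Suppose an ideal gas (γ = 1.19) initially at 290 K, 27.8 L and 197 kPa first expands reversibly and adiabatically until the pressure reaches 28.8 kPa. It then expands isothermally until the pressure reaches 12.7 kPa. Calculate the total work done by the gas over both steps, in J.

10900 J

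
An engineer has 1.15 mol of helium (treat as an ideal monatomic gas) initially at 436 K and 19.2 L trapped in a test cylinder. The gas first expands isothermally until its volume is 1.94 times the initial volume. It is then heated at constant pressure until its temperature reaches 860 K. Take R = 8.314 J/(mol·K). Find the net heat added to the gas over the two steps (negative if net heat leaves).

P₁ = nRT₁/V₁ = 1.15×8.314×436/19.2 = 217 kPa.
Step 1 — Isothermal: T stays 436 K; PV = const ⇒ V₂ = 37.2 L, P₂ = 112 kPa.
ΔU = 0 (ideal gas, T constant).
W = nRT ln(V₂/V₁) = 1.15×8.314×436×ln(1.94) = 2760 J.
Q = ΔU + W = 2760 J.
State after step 1: P = 112 kPa, V = 37.2 L, T = 436 K.
Step 2 — Isobaric: P stays 112 kPa; V/T = const ⇒ T₂ = 860 K, V₂ = 73.5 L.
W = PΔV = 112×(73.5−37.2) kPa·L = 4050 J.
ΔU = nCvΔT = 1.15×12.5×(860−436) = 6080 J.
Q = ΔU + W = nCpΔT = 10100 J.
Net over both steps: W = 6820 J, Q = 12900 J, ΔU = 6080 J.

12900 J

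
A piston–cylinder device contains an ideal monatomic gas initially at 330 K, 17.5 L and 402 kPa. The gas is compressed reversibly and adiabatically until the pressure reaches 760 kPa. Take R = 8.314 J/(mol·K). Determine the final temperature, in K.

Adiabatic: T₂/T₁ = (P₂/P₁)^((γ−1)/γ) ⇒ T₂ = 330×(1.89)^0.400 = 426 K; V₂ = 11.9 L.

426 K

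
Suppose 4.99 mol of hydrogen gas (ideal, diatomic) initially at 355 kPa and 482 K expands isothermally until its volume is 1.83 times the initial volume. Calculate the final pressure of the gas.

194 kPa

V₁ = nRT₁/P₁ = 4.99×8.314×482/355 = 56.3 L.
Isothermal: T stays 482 K; PV = const ⇒ V₂ = 103 L, P₂ = 194 kPa.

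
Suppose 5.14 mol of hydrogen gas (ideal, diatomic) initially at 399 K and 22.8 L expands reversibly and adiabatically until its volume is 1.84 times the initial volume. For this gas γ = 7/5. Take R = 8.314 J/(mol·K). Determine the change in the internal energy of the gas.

P₁ = nRT₁/V₁ = 5.14×8.314×399/22.8 = 748 kPa.
Adiabatic: TV^(γ−1) = const ⇒ T₂ = 399×(0.543)^0.400 = 313 K; PV^γ = const ⇒ P₂ = 318 kPa.
For an ideal gas ΔU = nCvΔT with Cv = (5/2)R = 20.8 J/(mol·K).
ΔU = 5.14×20.8×(313−399) = -9230 J.

-9230 J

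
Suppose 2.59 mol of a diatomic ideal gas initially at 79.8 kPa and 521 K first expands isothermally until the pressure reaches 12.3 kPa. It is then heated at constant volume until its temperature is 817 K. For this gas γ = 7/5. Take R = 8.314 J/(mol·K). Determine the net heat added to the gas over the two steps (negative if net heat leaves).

36900 J

V₁ = nRT₁/P₁ = 2.59×8.314×521/79.8 = 141 L.
Step 1 — Isothermal: T stays 521 K; PV = const ⇒ V₂ = 912 L, P₂ = 12.3 kPa.
ΔU = 0 (ideal gas, T constant).
W = nRT ln(V₂/V₁) = 2.59×8.314×521×ln(6.49) = 21000 J.
Q = ΔU + W = 21000 J.
State after step 1: P = 12.3 kPa, V = 912 L, T = 521 K.
Step 2 — Isochoric: V stays 912 L; P/T = const ⇒ T₂ = 817 K, P₂ = 19.3 kPa.
W = 0 (no volume change).
ΔU = nCvΔT = 2.59×20.8×(817−521) = 15900 J.
Q = ΔU = 15900 J.
Net over both steps: W = 21000 J, Q = 36900 J, ΔU = 15900 J.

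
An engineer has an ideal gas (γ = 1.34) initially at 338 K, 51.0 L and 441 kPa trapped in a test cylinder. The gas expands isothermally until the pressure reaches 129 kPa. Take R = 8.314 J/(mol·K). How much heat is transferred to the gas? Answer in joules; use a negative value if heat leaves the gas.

27600 J

n = P₁V₁/(RT₁) = 441×51.0/(8.314×338) = 8.00 mol.
Isothermal: T stays 338 K; PV = const ⇒ V₂ = 174 L, P₂ = 129 kPa.
ΔU = 0 (ideal gas, T constant).
W = nRT ln(V₂/V₁) = 8.00×8.314×338×ln(3.42) = 27600 J.
Q = ΔU + W = 27600 J.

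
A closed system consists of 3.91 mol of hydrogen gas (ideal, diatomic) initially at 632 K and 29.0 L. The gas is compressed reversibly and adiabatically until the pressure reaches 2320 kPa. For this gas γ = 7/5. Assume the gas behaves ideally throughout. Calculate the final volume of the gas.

12.4 L

P₁ = nRT₁/V₁ = 3.91×8.314×632/29.0 = 708 kPa.
Adiabatic: T₂/T₁ = (P₂/P₁)^((γ−1)/γ) ⇒ T₂ = 632×(3.27)^0.286 = 887 K; V₂ = 12.4 L.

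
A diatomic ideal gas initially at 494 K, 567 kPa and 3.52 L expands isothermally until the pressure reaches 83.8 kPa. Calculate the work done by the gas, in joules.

3820 J

n = P₁V₁/(RT₁) = 567×3.52/(8.314×494) = 0.486 mol.
Isothermal: T stays 494 K; PV = const ⇒ V₂ = 23.8 L, P₂ = 83.8 kPa.
W = nRT ln(V₂/V₁) = 0.486×8.314×494×ln(6.77) = 3820 J.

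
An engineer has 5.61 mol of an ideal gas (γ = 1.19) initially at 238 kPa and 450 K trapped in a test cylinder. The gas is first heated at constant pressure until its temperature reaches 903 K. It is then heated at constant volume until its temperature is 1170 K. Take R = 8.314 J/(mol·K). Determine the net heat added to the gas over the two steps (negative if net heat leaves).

V₁ = nRT₁/P₁ = 5.61×8.314×450/238 = 88.2 L.
Step 1 — Isobaric: P stays 238 kPa; V/T = const ⇒ T₂ = 903 K, V₂ = 177 L.
W = PΔV = 238×(177−88.2) kPa·L = 21100 J.
ΔU = nCvΔT = 5.61×43.8×(903−450) = 111000 J.
Q = ΔU + W = nCpΔT = 132000 J.
State after step 1: P = 238 kPa, V = 177 L, T = 903 K.
Step 2 — Isochoric: V stays 177 L; P/T = const ⇒ T₂ = 1170 K, P₂ = 308 kPa.
W = 0 (no volume change).
ΔU = nCvΔT = 5.61×43.8×(1170−903) = 65500 J.
Q = ΔU = 65500 J.
Net over both steps: W = 21100 J, Q = 198000 J, ΔU = 177000 J.

198000 J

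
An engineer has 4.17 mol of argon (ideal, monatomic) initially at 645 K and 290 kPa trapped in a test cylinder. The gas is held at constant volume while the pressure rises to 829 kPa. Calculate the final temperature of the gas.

V₁ = nRT₁/P₁ = 4.17×8.314×645/290 = 77.1 L.
Isochoric: V stays 77.1 L; P/T = const ⇒ T₂ = 1840 K, P₂ = 829 kPa.

1840 K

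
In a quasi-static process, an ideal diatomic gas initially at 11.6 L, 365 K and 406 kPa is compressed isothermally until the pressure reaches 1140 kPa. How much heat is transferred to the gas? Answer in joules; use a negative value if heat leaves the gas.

n = P₁V₁/(RT₁) = 406×11.6/(8.314×365) = 1.55 mol.
Isothermal: T stays 365 K; PV = const ⇒ V₂ = 4.13 L, P₂ = 1140 kPa.
ΔU = 0 (ideal gas, T constant).
W = nRT ln(V₂/V₁) = 1.55×8.314×365×ln(0.356) = -4860 J.
Q = ΔU + W = -4860 J.

-4860 J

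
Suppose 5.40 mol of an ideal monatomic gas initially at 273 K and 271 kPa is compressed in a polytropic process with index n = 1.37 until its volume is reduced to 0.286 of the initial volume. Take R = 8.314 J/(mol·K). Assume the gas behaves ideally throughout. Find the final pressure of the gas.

1510 kPa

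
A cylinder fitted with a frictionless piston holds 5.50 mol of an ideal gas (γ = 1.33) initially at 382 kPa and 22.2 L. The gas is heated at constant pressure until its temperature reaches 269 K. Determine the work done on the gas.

T₁ = P₁V₁/(nR) = 382×22.2/(5.50×8.314) = 185 K.
Isobaric: P stays 382 kPa; V/T = const ⇒ T₂ = 269 K, V₂ = 32.2 L.
W = PΔV = 382×(32.2−22.2) kPa·L = 3820 J.
Work done on the gas = −W_by = -3820 J.

-3820 J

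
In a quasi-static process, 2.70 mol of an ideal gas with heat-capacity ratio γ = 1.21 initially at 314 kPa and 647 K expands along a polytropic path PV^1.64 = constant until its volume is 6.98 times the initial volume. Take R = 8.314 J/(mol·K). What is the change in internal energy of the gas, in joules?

V₁ = nRT₁/P₁ = 2.70×8.314×647/314 = 46.3 L.
Polytropic n=1.64: T₂ = T₁(V₁/V₂)^(n−1) = 647×(0.143)^0.64 = 187 K; P₂ = P₁(V₁/V₂)^n = 13.0 kPa.
For an ideal gas ΔU = nCvΔT with Cv = R/(γ−1) = 39.6 J/(mol·K).
ΔU = 2.70×39.6×(187−647) = -49200 J.

-49200 J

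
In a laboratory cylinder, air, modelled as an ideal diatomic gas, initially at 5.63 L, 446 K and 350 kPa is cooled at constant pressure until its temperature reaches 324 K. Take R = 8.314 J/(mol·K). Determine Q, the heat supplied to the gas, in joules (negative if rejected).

-1890 J

n = P₁V₁/(RT₁) = 350×5.63/(8.314×446) = 0.531 mol.
Isobaric: P stays 350 kPa; V/T = const ⇒ T₂ = 324 K, V₂ = 4.09 L.
W = PΔV = 350×(4.09−5.63) kPa·L = -539 J.
ΔU = nCvΔT = 0.531×20.8×(324−446) = -1350 J.
Q = ΔU + W = nCpΔT = -1890 J.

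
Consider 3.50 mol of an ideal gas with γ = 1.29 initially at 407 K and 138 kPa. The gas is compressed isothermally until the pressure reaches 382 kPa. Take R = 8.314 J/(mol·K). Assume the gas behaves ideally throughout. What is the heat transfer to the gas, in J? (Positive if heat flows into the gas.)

V₁ = nRT₁/P₁ = 3.50×8.314×407/138 = 85.8 L.
Isothermal: T stays 407 K; PV = const ⇒ V₂ = 31.0 L, P₂ = 382 kPa.
ΔU = 0 (ideal gas, T constant).
W = nRT ln(V₂/V₁) = 3.50×8.314×407×ln(0.361) = -12100 J.
Q = ΔU + W = -12100 J.

-12100 J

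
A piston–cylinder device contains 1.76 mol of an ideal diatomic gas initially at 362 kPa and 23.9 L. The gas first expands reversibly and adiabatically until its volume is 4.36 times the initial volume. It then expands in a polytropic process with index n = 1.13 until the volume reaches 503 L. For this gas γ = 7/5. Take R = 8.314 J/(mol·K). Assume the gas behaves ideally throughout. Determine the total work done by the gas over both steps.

T₁ = P₁V₁/(nR) = 362×23.9/(1.76×8.314) = 591 K.
Step 1 — Adiabatic: TV^(γ−1) = const ⇒ T₂ = 591×(0.229)^0.400 = 328 K; PV^γ = const ⇒ P₂ = 46.1 kPa.
ΔU = nCvΔT = 1.76×20.8×(328−591) = -9630 J.
Q = 0 for an adiabatic process, so W = −ΔU = 9630 J.
State after step 1: P = 46.1 kPa, V = 104 L, T = 328 K.
Step 2 — Polytropic n=1.13: T₂ = T₁(V₁/V₂)^(n−1) = 328×(0.207)^0.13 = 267 K; P₂ = P₁(V₁/V₂)^n = 7.78 kPa.
W = (P₁V₁−P₂V₂)/(n−1) = (46.1×104−7.78×503)/0.13 = 6830 J.
ΔU = nCvΔT = 1.76×20.8×(267−328) = -2220 J.
Q = ΔU + W = 4610 J.
Net over both steps: W = 16500 J, Q = 4610 J, ΔU = -11800 J.

16500 J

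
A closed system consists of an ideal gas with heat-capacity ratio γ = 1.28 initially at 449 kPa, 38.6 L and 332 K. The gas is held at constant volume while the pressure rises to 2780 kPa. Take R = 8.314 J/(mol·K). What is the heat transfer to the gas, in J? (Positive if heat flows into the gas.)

n = P₁V₁/(RT₁) = 449×38.6/(8.314×332) = 6.28 mol.
Isochoric: V stays 38.6 L; P/T = const ⇒ T₂ = 2060 K, P₂ = 2780 kPa.
W = 0 (no volume change).
ΔU = nCvΔT = 6.28×29.7×(2060−332) = 321000 J.
Q = ΔU = 321000 J.

321000 J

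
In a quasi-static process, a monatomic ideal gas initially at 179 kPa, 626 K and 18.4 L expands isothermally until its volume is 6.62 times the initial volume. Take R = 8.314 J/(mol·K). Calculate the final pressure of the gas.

Isothermal: T stays 626 K; PV = const ⇒ V₂ = 122 L, P₂ = 27.0 kPa.

27.0 kPa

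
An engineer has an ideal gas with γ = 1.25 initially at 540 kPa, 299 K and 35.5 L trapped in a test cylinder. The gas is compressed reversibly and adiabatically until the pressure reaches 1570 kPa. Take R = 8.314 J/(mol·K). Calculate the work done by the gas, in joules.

-18200 J

n = P₁V₁/(RT₁) = 540×35.5/(8.314×299) = 7.71 mol.
Adiabatic: T₂/T₁ = (P₂/P₁)^((γ−1)/γ) ⇒ T₂ = 299×(2.91)^0.200 = 370 K; V₂ = 15.1 L.
ΔU = nCvΔT = 7.71×33.3×(370−299) = 18200 J.
Q = 0 for an adiabatic process, so W = −ΔU = -18200 J.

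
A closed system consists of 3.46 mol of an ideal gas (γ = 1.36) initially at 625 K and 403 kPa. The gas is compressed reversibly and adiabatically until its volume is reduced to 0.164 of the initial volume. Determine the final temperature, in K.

V₁ = nRT₁/P₁ = 3.46×8.314×625/403 = 44.6 L.
Adiabatic: TV^(γ−1) = const ⇒ T₂ = 625×(6.10)^0.360 = 1200 K; PV^γ = const ⇒ P₂ = 4710 kPa.

1200 K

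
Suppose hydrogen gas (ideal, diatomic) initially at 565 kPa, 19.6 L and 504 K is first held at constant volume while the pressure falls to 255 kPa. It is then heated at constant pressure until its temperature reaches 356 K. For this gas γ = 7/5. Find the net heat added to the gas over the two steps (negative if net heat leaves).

-5310 J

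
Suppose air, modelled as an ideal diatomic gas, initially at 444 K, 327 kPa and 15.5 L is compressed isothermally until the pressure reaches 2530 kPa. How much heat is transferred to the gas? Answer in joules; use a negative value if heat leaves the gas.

-10400 J

n = P₁V₁/(RT₁) = 327×15.5/(8.314×444) = 1.37 mol.
Isothermal: T stays 444 K; PV = const ⇒ V₂ = 2.00 L, P₂ = 2530 kPa.
ΔU = 0 (ideal gas, T constant).
W = nRT ln(V₂/V₁) = 1.37×8.314×444×ln(0.129) = -10400 J.
Q = ΔU + W = -10400 J.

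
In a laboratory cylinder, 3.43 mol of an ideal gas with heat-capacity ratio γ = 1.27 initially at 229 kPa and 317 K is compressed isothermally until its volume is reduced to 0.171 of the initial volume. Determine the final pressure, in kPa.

V₁ = nRT₁/P₁ = 3.43×8.314×317/229 = 39.5 L.
Isothermal: T stays 317 K; PV = const ⇒ V₂ = 6.75 L, P₂ = 1340 kPa.

1340 kPa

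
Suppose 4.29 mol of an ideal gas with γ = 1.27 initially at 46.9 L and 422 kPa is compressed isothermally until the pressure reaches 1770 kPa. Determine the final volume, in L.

11.2 L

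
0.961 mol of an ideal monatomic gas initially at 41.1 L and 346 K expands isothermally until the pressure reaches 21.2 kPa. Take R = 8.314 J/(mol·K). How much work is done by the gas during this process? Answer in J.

3190 J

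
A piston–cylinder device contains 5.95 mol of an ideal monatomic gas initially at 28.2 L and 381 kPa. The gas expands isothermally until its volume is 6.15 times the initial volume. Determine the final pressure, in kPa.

T₁ = P₁V₁/(nR) = 381×28.2/(5.95×8.314) = 217 K.
Isothermal: T stays 217 K; PV = const ⇒ V₂ = 173 L, P₂ = 62.0 kPa.

62.0 kPa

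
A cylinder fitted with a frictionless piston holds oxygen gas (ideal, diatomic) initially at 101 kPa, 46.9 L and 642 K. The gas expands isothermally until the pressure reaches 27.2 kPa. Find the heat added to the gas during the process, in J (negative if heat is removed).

6210 J

n = P₁V₁/(RT₁) = 101×46.9/(8.314×642) = 0.887 mol.
Isothermal: T stays 642 K; PV = const ⇒ V₂ = 174 L, P₂ = 27.2 kPa.
ΔU = 0 (ideal gas, T constant).
W = nRT ln(V₂/V₁) = 0.887×8.314×642×ln(3.71) = 6210 J.
Q = ΔU + W = 6210 J.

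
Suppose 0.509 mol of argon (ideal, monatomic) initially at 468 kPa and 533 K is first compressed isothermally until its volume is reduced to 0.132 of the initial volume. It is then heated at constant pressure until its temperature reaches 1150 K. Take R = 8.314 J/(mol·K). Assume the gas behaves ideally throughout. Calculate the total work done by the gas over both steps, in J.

-1960 J

V₁ = nRT₁/P₁ = 0.509×8.314×533/468 = 4.82 L.
Step 1 — Isothermal: T stays 533 K; PV = const ⇒ V₂ = 0.636 L, P₂ = 3550 kPa.
ΔU = 0 (ideal gas, T constant).
W = nRT ln(V₂/V₁) = 0.509×8.314×533×ln(0.132) = -4570 J.
Q = ΔU + W = -4570 J.
State after step 1: P = 3550 kPa, V = 0.636 L, T = 533 K.
Step 2 — Isobaric: P stays 3550 kPa; V/T = const ⇒ T₂ = 1150 K, V₂ = 1.37 L.
W = PΔV = 3550×(1.37−0.636) kPa·L = 2610 J.
ΔU = nCvΔT = 0.509×12.5×(1150−533) = 3920 J.
Q = ΔU + W = nCpΔT = 6530 J.
Net over both steps: W = -1960 J, Q = 1960 J, ΔU = 3920 J.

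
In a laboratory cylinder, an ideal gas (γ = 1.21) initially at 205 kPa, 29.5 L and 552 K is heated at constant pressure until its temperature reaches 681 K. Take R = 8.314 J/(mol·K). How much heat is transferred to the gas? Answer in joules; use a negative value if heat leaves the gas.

n = P₁V₁/(RT₁) = 205×29.5/(8.314×552) = 1.32 mol.
Isobaric: P stays 205 kPa; V/T = const ⇒ T₂ = 681 K, V₂ = 36.4 L.
W = PΔV = 205×(36.4−29.5) kPa·L = 1410 J.
ΔU = nCvΔT = 1.32×39.6×(681−552) = 6730 J.
Q = ΔU + W = nCpΔT = 8140 J.

8140 J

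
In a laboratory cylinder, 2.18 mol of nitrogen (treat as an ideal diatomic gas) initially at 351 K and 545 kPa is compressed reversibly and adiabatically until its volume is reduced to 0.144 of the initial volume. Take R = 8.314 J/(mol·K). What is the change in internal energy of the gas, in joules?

V₁ = nRT₁/P₁ = 2.18×8.314×351/545 = 11.7 L.
Adiabatic: TV^(γ−1) = const ⇒ T₂ = 351×(6.94)^0.400 = 762 K; PV^γ = const ⇒ P₂ = 8220 kPa.
For an ideal gas ΔU = nCvΔT with Cv = (5/2)R = 20.8 J/(mol·K).
ΔU = 2.18×20.8×(762−351) = 18600 J.

18600 J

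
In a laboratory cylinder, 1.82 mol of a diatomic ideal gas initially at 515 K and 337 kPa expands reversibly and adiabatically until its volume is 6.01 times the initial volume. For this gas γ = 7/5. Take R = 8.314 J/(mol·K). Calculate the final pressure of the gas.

27.4 kPa

V₁ = nRT₁/P₁ = 1.82×8.314×515/337 = 23.1 L.
Adiabatic: TV^(γ−1) = const ⇒ T₂ = 515×(0.166)^0.400 = 251 K; PV^γ = const ⇒ P₂ = 27.4 kPa.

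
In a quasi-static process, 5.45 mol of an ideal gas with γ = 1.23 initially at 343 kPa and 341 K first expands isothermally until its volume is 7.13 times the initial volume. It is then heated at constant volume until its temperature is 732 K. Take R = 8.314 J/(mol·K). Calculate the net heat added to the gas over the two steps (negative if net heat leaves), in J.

107000 J

V₁ = nRT₁/P₁ = 5.45×8.314×341/343 = 45.0 L.
Step 1 — Isothermal: T stays 341 K; PV = const ⇒ V₂ = 321 L, P₂ = 48.1 kPa.
ΔU = 0 (ideal gas, T constant).
W = nRT ln(V₂/V₁) = 5.45×8.314×341×ln(7.13) = 30400 J.
Q = ΔU + W = 30400 J.
State after step 1: P = 48.1 kPa, V = 321 L, T = 341 K.
Step 2 — Isochoric: V stays 321 L; P/T = const ⇒ T₂ = 732 K, P₂ = 103 kPa.
W = 0 (no volume change).
ΔU = nCvΔT = 5.45×36.1×(732−341) = 77000 J.
Q = ΔU = 77000 J.
Net over both steps: W = 30400 J, Q = 107000 J, ΔU = 77000 J.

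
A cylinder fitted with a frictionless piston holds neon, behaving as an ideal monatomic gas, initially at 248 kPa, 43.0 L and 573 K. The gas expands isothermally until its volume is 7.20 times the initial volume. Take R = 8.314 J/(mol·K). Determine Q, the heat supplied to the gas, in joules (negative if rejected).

n = P₁V₁/(RT₁) = 248×43.0/(8.314×573) = 2.24 mol.
Isothermal: T stays 573 K; PV = const ⇒ V₂ = 310 L, P₂ = 34.4 kPa.
ΔU = 0 (ideal gas, T constant).
W = nRT ln(V₂/V₁) = 2.24×8.314×573×ln(7.20) = 21100 J.
Q = ΔU + W = 21100 J.

21100 J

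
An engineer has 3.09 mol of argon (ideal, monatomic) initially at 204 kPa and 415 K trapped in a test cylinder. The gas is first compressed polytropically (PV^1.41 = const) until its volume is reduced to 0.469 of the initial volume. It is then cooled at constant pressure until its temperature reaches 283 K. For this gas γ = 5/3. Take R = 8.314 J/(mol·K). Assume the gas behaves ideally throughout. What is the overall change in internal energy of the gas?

-5090 J

V₁ = nRT₁/P₁ = 3.09×8.314×415/204 = 52.3 L.
Step 1 — Polytropic n=1.41: T₂ = T₁(V₁/V₂)^(n−1) = 415×(2.13)^0.41 = 566 K; P₂ = P₁(V₁/V₂)^n = 593 kPa.
W = (P₁V₁−P₂V₂)/(n−1) = (204×52.3−593×24.5)/0.41 = -9470 J.
ΔU = nCvΔT = 3.09×12.5×(566−415) = 5820 J.
Q = ΔU + W = -3640 J.
State after step 1: P = 593 kPa, V = 24.5 L, T = 566 K.
Step 2 — Isobaric: P stays 593 kPa; V/T = const ⇒ T₂ = 283 K, V₂ = 12.3 L.
W = PΔV = 593×(12.3−24.5) kPa·L = -7270 J.
ΔU = nCvΔT = 3.09×12.5×(283−566) = -10900 J.
Q = ΔU + W = nCpΔT = -18200 J.
Net over both steps: W = -16700 J, Q = -21800 J, ΔU = -5090 J.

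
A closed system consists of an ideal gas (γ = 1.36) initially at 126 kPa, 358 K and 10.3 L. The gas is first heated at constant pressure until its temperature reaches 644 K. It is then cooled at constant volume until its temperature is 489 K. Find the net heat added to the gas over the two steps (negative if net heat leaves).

2360 J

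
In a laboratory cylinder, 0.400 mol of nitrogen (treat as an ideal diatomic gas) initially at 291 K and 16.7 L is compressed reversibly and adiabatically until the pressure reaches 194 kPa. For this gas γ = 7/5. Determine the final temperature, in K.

P₁ = nRT₁/V₁ = 0.400×8.314×291/16.7 = 57.9 kPa.
Adiabatic: T₂/T₁ = (P₂/P₁)^((γ−1)/γ) ⇒ T₂ = 291×(3.35)^0.286 = 411 K; V₂ = 7.05 L.

411 K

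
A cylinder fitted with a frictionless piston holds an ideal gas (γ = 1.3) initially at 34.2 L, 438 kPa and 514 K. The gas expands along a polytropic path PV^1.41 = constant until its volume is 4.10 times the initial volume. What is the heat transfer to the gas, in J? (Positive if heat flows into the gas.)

-5880 J

n = P₁V₁/(RT₁) = 438×34.2/(8.314×514) = 3.51 mol.
Polytropic n=1.41: T₂ = T₁(V₁/V₂)^(n−1) = 514×(0.244)^0.41 = 288 K; P₂ = P₁(V₁/V₂)^n = 59.9 kPa.
W = (P₁V₁−P₂V₂)/(n−1) = (438×34.2−59.9×140)/0.41 = 16000 J.
ΔU = nCvΔT = 3.51×27.7×(288−514) = -21900 J.
Q = ΔU + W = -5880 J.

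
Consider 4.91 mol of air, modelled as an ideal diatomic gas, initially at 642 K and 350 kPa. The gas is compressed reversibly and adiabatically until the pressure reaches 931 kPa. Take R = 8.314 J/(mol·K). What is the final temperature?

V₁ = nRT₁/P₁ = 4.91×8.314×642/350 = 74.9 L.
Adiabatic: T₂/T₁ = (P₂/P₁)^((γ−1)/γ) ⇒ T₂ = 642×(2.66)^0.286 = 849 K; V₂ = 37.2 L.

849 K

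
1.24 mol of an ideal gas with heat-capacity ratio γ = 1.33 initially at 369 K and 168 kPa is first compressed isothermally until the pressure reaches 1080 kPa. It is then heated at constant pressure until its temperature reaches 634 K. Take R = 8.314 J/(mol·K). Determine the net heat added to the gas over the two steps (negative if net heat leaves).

3930 J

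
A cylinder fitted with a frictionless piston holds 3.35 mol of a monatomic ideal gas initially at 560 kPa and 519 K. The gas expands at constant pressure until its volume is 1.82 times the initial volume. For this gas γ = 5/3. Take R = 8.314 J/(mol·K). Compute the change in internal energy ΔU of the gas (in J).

V₁ = nRT₁/P₁ = 3.35×8.314×519/560 = 25.8 L.
Isobaric: P stays 560 kPa; V/T = const ⇒ T₂ = 945 K, V₂ = 47.0 L.
For an ideal gas ΔU = nCvΔT with Cv = (3/2)R = 12.5 J/(mol·K).
ΔU = 3.35×12.5×(945−519) = 17800 J.

17800 J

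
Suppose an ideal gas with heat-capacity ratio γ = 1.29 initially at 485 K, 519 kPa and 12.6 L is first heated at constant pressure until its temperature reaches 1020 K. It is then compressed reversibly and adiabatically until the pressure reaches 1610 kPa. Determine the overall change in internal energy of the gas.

38600 J

n = P₁V₁/(RT₁) = 519×12.6/(8.314×485) = 1.62 mol.
Step 1 — Isobaric: P stays 519 kPa; V/T = const ⇒ T₂ = 1020 K, V₂ = 26.5 L.
W = PΔV = 519×(26.5−12.6) kPa·L = 7210 J.
ΔU = nCvΔT = 1.62×28.7×(1020−485) = 24900 J.
Q = ΔU + W = nCpΔT = 32100 J.
State after step 1: P = 519 kPa, V = 26.5 L, T = 1020 K.
Step 2 — Adiabatic: T₂/T₁ = (P₂/P₁)^((γ−1)/γ) ⇒ T₂ = 1020×(3.10)^0.225 = 1320 K; V₂ = 11.0 L.
ΔU = nCvΔT = 1.62×28.7×(1320−1020) = 13700 J.
Q = 0 for an adiabatic process, so W = −ΔU = -13700 J.
Net over both steps: W = -6530 J, Q = 32100 J, ΔU = 38600 J.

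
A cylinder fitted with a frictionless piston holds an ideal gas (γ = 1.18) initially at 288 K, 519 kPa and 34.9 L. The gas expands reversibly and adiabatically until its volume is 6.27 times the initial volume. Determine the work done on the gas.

n = P₁V₁/(RT₁) = 519×34.9/(8.314×288) = 7.56 mol.
Adiabatic: TV^(γ−1) = const ⇒ T₂ = 288×(0.159)^0.180 = 207 K; PV^γ = const ⇒ P₂ = 59.5 kPa.
ΔU = nCvΔT = 7.56×46.2×(207−288) = -28300 J.
Q = 0 for an adiabatic process, so W = −ΔU = 28300 J.
Work done on the gas = −W_by = -28300 J.

-28300 J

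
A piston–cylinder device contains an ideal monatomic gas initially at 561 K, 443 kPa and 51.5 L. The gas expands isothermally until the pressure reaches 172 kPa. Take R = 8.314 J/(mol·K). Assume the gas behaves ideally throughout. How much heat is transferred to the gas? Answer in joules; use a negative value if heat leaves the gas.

21600 J

n = P₁V₁/(RT₁) = 443×51.5/(8.314×561) = 4.89 mol.
Isothermal: T stays 561 K; PV = const ⇒ V₂ = 133 L, P₂ = 172 kPa.
ΔU = 0 (ideal gas, T constant).
W = nRT ln(V₂/V₁) = 4.89×8.314×561×ln(2.58) = 21600 J.
Q = ΔU + W = 21600 J.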